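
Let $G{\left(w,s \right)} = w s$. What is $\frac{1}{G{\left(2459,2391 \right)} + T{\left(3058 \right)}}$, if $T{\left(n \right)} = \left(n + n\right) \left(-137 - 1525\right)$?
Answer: $- \frac{1}{4285323} \approx -2.3335 \cdot 10^{-7}$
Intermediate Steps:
$T{\left(n \right)} = - 3324 n$ ($T{\left(n \right)} = 2 n \left(-1662\right) = - 3324 n$)
$G{\left(w,s \right)} = s w$
$\frac{1}{G{\left(2459,2391 \right)} + T{\left(3058 \right)}} = \frac{1}{2391 \cdot 2459 - 10164792} = \frac{1}{5879469 - 10164792} = \frac{1}{-4285323} = - \frac{1}{4285323}$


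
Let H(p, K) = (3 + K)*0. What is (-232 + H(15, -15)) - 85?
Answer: -317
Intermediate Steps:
H(p, K) = 0
(-232 + H(15, -15)) - 85 = (-232 + 0) - 85 = -232 - 85 = -317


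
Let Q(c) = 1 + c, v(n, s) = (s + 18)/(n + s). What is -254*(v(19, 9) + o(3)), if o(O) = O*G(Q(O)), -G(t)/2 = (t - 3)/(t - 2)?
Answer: 7239/14 ≈ 517.07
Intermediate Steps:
v(n, s) = (18 + s)/(n + s)
G(t) = -2*(-3 + t)/(-2 + t) (G(t) = -2*(t - 3)/(t - 2) = -2*(-3 + t)/(-2 + t))
o(O) = 2*O*(2 - O)/(-1 + O) (o(O) = O*(2*(3 - (1 + O))/(-2 + (1 + O))) = O*(2*(3 + (-1 - O))/(-1 + O)) = O*(2*(2 - O)/(-1 + O)) = 2*O*(2 - O)/(-1 + O))
-254*(v(19, 9) + o(3)) = -254*((18 + 9)/(19 + 9) + 2*3*(2 - 1*3)/(-1 + 3)) = -254*(27/28 + 2*3*(2 - 3)/2) = -254*((1/28)*27 + 2*3*(½)*(-1)) = -254*(27/28 - 3) = -254*(-57/28) = 7239/14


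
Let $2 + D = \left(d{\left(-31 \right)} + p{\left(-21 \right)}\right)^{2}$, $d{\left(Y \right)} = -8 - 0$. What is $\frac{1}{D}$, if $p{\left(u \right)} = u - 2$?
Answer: $\frac{1}{959} \approx 0.0010428$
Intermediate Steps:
$d{\left(Y \right)} = -8$ ($d{\left(Y \right)} = -8 + 0 = -8$)
$p{\left(u \right)} = -2 + u$ ($p{\left(u \right)} = u - 2 = -2 + u$)
$D = 959$ ($D = -2 + \left(-8 - 23\right)^{2} = -2 + \left(-31\right)^{2} = -2 + 961 = 959$)
$\frac{1}{D} = \frac{1}{959}$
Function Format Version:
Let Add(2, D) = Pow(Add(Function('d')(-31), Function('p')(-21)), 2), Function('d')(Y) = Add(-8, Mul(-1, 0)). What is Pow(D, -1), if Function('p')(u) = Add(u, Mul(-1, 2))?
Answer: Rational(1, 959) ≈ 0.0010428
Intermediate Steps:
Function('d')(Y) = -8 (Function('d')(Y) = Add(-8, 0) = -8)
Function('p')(u) = Add(-2, u) (Function('p')(u) = Add(u, -2) = Add(-2, u))
D = 959 (D = Add(-2, Pow(Add(-8, Add(-2, -21)), 2)) = Add(-2, Pow(Add(-8, -23), 2)) = Add(-2, Pow(-31, 2)) = Add(-2, 961) = 959)
Pow(D, -1) = Pow(959, -1) = Rational(1, 959)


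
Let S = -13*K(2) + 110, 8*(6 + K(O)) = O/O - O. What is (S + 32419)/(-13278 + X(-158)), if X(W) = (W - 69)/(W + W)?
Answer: -20608651/8391242 ≈ -2.4560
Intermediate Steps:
X(W) = (-69 + W)/(2*W) (X(W) = (-69 + W)/((2*W)) = (-69 + W)*(1/(2*W)) = (-69 + W)/(2*W))
K(O) = -47/8 - O/8 (K(O) = -6 + (O/O - O)/8 = -6 + (1 - O)/8 = -6 + (1/8 - O/8) = -47/8 - O/8)
S = 1517/8 (S = -13*(-47/8 - 1/8*2) + 110 = -13*(-47/8 - 1/4) + 110 = -13*(-49/8) + 110 = 637/8 + 110 = 1517/8 ≈ 189.63)
(S + 32419)/(-13278 + X(-158)) = (1517/8 + 32419)/(-13278 + (1/2)*(-69 - 158)/(-158)) = 260869/(8*(-13278 + (1/2)*(-1/158)*(-227))) = 260869/(8*(-13278 + 227/316)) = 260869/(8*(-4195621/316)) = (260869/8)*(-316/4195621) = -20608651/8391242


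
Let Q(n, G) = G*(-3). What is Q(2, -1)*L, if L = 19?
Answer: 57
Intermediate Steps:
Q(n, G) = -3*G
Q(2, -1)*L = -3*(-1)*19 = 3*19 = 57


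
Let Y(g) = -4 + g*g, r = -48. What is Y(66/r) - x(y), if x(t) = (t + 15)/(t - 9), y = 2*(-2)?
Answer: -1051/832 ≈ -1.2632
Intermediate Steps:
y = -4
x(t) = (15 + t)/(-9 + t)
Y(g) = -4 + g²
Y(66/r) - x(y) = (-4 + (66/(-48))²) - (15 - 4)/(-9 - 4) = (-4 + (66*(-1/48))²) - 11/(-13) = (-4 + (-11/8)²) - (-1)*11/13 = (-4 + 121/64) - 1*(-11/13) = -135/64 + 11/13 = -1051/832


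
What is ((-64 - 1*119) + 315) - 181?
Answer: -49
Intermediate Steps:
((-64 - 1*119) + 315) - 181 = ((-64 - 119) + 315) - 181 = (-183 + 315) - 181 = 132 - 181 = -49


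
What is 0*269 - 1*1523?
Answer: -1523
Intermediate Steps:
0*269 - 1*1523 = 0 - 1523 = -1523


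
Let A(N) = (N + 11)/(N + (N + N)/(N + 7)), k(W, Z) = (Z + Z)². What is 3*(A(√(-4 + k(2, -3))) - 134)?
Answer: -19539/49 + 1215*√2/392 ≈ -394.37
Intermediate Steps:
k(W, Z) = 4*Z² (k(W, Z) = (2*Z)² = 4*Z²)
A(N) = (11 + N)/(N + 2*N/(7 + N)) (A(N) = (11 + N)/(N + (2*N)/(7 + N)) = (11 + N)/(N + 2*N/(7 + N)))
3*(A(√(-4 + k(2, -3))) - 134) = 3*((77 + (√(-4 + 4*(-3)²))² + 18*√(-4 + 4*(-3)²))/((√(-4 + 4*(-3)²))*(9 + √(-4 + 4*(-3)²))) - 134) = 3*((77 + (√(-4 + 4*9))² + 18*√(-4 + 4*9))/((√(-4 + 4*9))*(9 + √(-4 + 4*9))) - 134) = 3*((77 + (√(-4 + 36))² + 18*√(-4 + 36))/((√(-4 + 36))*(9 + √(-4 + 36))) - 134) = 3*((77 + (√32)² + 18*√32)/((√32)*(9 + √32)) - 134) = 3*((77 + (4*√2)² + 18*(4*√2))/(((4*√2))*(9 + 4*√2)) - 134) = 3*((√2/8)*(77 + 32 + 72*√2)/(9 + 4*√2) - 134) = 3*((√2/8)*(109 + 72*√2)/(9 + 4*√2) - 134) = 3*(√2*(109 + 72*√2)/(8*(9 + 4*√2)) - 134) = 3*(-134 + √2*(109 + 72*√2)/(8*(9 + 4*√2))) = -402 + 3*√2*(109 + 72*√2)/(8*(9 + 4*√2))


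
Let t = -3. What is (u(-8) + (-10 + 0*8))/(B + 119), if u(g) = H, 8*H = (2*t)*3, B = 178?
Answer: -49/1188 ≈ -0.041246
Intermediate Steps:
H = -9/4 (H = ((2*(-3))*3)/8 = (-6*3)/8 = (⅛)*(-18) = -9/4 ≈ -2.2500)
u(g) = -9/4
(u(-8) + (-10 + 0*8))/(B + 119) = (-9/4 + (-10 + 0*8))/(178 + 119) = (-9/4 + (-10 + 0))/297 = (-9/4 - 10)*(1/297) = -49/4*1/297 = -49/1188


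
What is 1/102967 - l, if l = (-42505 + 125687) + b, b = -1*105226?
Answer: 2269804549/102967 ≈ 22044.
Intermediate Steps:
b = -105226
l = -22044 (l = (-42505 + 125687) - 105226 = 83182 - 105226 = -22044)
1/102967 - l = 1/102967 - 1*(-22044) = 1/102967 + 22044 = 2269804549/102967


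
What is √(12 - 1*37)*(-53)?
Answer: -265*I ≈ -265.0*I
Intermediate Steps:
√(12 - 1*37)*(-53) = √(12 - 37)*(-53) = √(-25)*(-53) = (5*I)*(-53) = -265*I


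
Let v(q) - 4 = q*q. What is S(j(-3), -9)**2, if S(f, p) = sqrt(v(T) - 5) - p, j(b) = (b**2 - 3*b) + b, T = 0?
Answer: (9 + I)**2 ≈ 80.0 + 18.0*I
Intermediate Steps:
v(q) = 4 + q**2 (v(q) = 4 + q*q = 4 + q**2)
j(b) = b**2 - 2*b
S(f, p) = I - p (S(f, p) = sqrt((4 + 0**2) - 5) - p = sqrt((4 + 0) - 5) - p = sqrt(4 - 5) - p = sqrt(-1) - p = I - p)
S(j(-3), -9)**2 = (I - 1*(-9))**2 = (I + 9)**2 = (9 + I)**2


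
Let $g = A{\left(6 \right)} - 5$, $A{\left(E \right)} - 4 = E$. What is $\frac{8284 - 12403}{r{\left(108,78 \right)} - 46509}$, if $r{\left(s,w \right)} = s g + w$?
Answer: $\frac{1373}{15297} \approx 0.089756$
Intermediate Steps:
$A{\left(E \right)} = 4 + E$
$g = 5$ ($g = \left(4 + 6\right) - 5 = 10 - 5 = 5$)
$r{\left(s,w \right)} = w + 5 s$ ($r{\left(s,w \right)} = s 5 + w = 5 s + w = w + 5 s$)
$\frac{8284 - 12403}{r{\left(108,78 \right)} - 46509} = \frac{8284 - 12403}{\left(78 + 5 \cdot 108\right) - 46509} = - \frac{4119}{\left(78 + 540\right) - 46509} = - \frac{4119}{618 - 46509} = - \frac{4119}{-45891} = \left(-4119\right) \left(- \frac{1}{45891}\right) = \frac{1373}{15297}$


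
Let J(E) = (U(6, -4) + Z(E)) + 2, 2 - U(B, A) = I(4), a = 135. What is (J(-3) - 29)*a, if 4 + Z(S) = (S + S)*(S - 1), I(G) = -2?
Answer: -405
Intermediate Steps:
Z(S) = -4 + 2*S*(-1 + S) (Z(S) = -4 + (S + S)*(S - 1) = -4 + (2*S)*(-1 + S) = -4 + 2*S*(-1 + S))
U(B, A) = 4 (U(B, A) = 2 - 1*(-2) = 2 + 2 = 4)
J(E) = 2 - 2*E + 2*E² (J(E) = (4 + (-4 - 2*E + 2*E²)) + 2 = (-2*E + 2*E²) + 2 = 2 - 2*E + 2*E²)
(J(-3) - 29)*a = ((2 - 2*(-3) + 2*(-3)²) - 29)*135 = ((2 + 6 + 2*9) - 29)*135 = ((2 + 6 + 18) - 29)*135 = (26 - 29)*135 = -3*135 = -405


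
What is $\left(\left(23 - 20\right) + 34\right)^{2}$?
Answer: $1369$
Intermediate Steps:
$\left(\left(23 - 20\right) + 34\right)^{2} = \left(3 + 34\right)^{2} = 37^{2} = 1369$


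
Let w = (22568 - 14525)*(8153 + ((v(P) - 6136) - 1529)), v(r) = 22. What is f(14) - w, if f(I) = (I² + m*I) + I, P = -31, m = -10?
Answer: -4101860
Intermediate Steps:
f(I) = I² - 9*I (f(I) = (I² - 10*I) + I = I² - 9*I)
w = 4101930 (w = (22568 - 14525)*(8153 + ((22 - 6136) - 1529)) = 8043*(8153 + (-6114 - 1529)) = 8043*(8153 - 7643) = 8043*510 = 4101930)
f(14) - w = 14*(-9 + 14) - 1*4101930 = 14*5 - 4101930 = 70 - 4101930 = -4101860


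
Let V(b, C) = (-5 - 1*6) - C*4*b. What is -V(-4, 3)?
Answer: -37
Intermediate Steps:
V(b, C) = -11 - 4*C*b (V(b, C) = (-5 - 6) - 4*C*b = -11 - 4*C*b)
-V(-4, 3) = -(-11 - 4*3*(-4)) = -(-11 + 48) = -1*37 = -37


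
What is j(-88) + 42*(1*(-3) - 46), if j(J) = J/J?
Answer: -2057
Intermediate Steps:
j(J) = 1
j(-88) + 42*(1*(-3) - 46) = 1 + 42*(1*(-3) - 46) = 1 + 42*(-3 - 46) = 1 + 42*(-49) = 1 - 2058 = -2057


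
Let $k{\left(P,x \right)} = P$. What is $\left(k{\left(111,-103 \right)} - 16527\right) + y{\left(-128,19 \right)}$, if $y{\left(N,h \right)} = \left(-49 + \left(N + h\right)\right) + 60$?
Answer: $-16514$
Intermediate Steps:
$y{\left(N,h \right)} = 11 + N + h$ ($y{\left(N,h \right)} = \left(-49 + N + h\right) + 60 = 11 + N + h$)
$\left(k{\left(111,-103 \right)} - 16527\right) + y{\left(-128,19 \right)} = \left(111 - 16527\right) + \left(11 - 128 + 19\right) = -16416 - 98 = -16514$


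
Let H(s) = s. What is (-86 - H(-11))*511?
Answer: -38325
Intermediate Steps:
(-86 - H(-11))*511 = (-86 - 1*(-11))*511 = (-86 + 11)*511 = -75*511 = -38325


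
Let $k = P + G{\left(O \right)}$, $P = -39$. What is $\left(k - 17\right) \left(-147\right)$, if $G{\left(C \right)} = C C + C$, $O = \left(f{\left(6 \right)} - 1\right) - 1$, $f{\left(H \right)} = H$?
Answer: $5292$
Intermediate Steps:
$O = 4$ ($O = \left(6 - 1\right) - 1 = 5 - 1 = 4$)
$G{\left(C \right)} = C + C^{2}$ ($G{\left(C \right)} = C^{2} + C = C + C^{2}$)
$k = -19$ ($k = -39 + 4 \left(1 + 4\right) = -39 + 4 \cdot 5 = -39 + 20 = -19$)
$\left(k - 17\right) \left(-147\right) = \left(-19 - 17\right) \left(-147\right) = \left(-36\right) \left(-147\right) = 5292$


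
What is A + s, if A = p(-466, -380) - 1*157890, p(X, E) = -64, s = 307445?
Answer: 149491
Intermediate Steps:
A = -157954 (A = -64 - 1*157890 = -64 - 157890 = -157954)
A + s = -157954 + 307445 = 149491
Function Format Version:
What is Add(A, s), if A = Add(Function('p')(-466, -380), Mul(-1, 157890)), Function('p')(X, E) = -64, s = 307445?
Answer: 149491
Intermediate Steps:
A = -157954 (A = Add(-64, Mul(-1, 157890)) = Add(-64, -157890) = -157954)
Add(A, s) = Add(-157954, 307445) = 149491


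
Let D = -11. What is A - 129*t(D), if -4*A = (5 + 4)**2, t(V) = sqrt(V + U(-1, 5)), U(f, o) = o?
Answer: -81/4 - 129*I*sqrt(6) ≈ -20.25 - 315.98*I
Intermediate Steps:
t(V) = sqrt(5 + V) (t(V) = sqrt(V + 5) = sqrt(5 + V))
A = -81/4 (A = -(5 + 4)**2/4 = -1/4*9**2 = -1/4*81 = -81/4 ≈ -20.250)
A - 129*t(D) = -81/4 - 129*sqrt(5 - 11) = -81/4 - 129*I*sqrt(6)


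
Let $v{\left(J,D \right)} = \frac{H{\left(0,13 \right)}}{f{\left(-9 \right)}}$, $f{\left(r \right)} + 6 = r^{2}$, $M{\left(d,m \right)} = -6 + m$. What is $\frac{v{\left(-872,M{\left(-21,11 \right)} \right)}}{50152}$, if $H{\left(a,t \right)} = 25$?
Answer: $\frac{1}{150456} \approx 6.6465 \cdot 10^{-6}$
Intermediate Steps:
$f{\left(r \right)} = -6 + r^{2}$
$v{\left(J,D \right)} = \frac{1}{3}$ ($v{\left(J,D \right)} = \frac{25}{-6 + \left(-9\right)^{2}} = \frac{25}{-6 + 81} = \frac{25}{75} = 25 \cdot \frac{1}{75} = \frac{1}{3}$)
$\frac{v{\left(-872,M{\left(-21,11 \right)} \right)}}{50152} = \frac{1}{3 \cdot 50152} = \frac{1}{3} \cdot \frac{1}{50152} = \frac{1}{150456}$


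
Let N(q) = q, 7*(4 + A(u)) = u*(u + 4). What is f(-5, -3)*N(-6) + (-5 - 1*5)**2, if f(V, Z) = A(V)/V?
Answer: 3362/35 ≈ 96.057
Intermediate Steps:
A(u) = -4 + u*(4 + u)/7 (A(u) = -4 + (u*(u + 4))/7 = -4 + (u*(4 + u))/7 = -4 + u*(4 + u)/7)
f(V, Z) = (-4 + V**2/7 + 4*V/7)/V
f(-5, -3)*N(-6) + (-5 - 1*5)**2 = (4/7 - 4/(-5) + (1/7)*(-5))*(-6) + (-5 - 1*5)**2 = (4/7 - 4*(-1/5) - 5/7)*(-6) + (-5 - 5)**2 = (4/7 + 4/5 - 5/7)*(-6) + (-10)**2 = (23/35)*(-6) + 100 = -138/35 + 100 = 3362/35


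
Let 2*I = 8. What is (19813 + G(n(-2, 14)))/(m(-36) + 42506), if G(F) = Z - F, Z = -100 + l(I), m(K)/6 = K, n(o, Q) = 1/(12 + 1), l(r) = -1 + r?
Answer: 256307/549770 ≈ 0.46621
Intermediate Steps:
I = 4 (I = (½)*8 = 4)
n(o, Q) = 1/13
m(K) = 6*K
Z = -97 (Z = -100 + (-1 + 4) = -100 + 3 = -97)
G(F) = -97 - F
(19813 + G(n(-2, 14)))/(m(-36) + 42506) = (19813 + (-97 - 1*1/13))/(6*(-36) + 42506) = (19813 + (-97 - 1/13))/(-216 + 42506) = (19813 - 1262/13)/42290 = (256307/13)*(1/42290) = 256307/549770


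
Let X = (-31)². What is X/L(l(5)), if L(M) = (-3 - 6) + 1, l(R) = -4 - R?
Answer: -961/8 ≈ -120.13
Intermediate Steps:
L(M) = -8 (L(M) = -9 + 1 = -8)
X = 961
X/L(l(5)) = 961/(-8) = 961*(-⅛) = -961/8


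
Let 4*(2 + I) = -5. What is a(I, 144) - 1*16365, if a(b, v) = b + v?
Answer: -64897/4 ≈ -16224.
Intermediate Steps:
I = -13/4 (I = -2 + (¼)*(-5) = -2 - 5/4 = -13/4 ≈ -3.2500)
a(I, 144) - 1*16365 = (-13/4 + 144) - 1*16365 = 563/4 - 16365 = -64897/4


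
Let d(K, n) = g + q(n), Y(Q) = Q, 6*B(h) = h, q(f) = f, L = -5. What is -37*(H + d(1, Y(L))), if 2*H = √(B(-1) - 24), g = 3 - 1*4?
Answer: 222 - 37*I*√870/12 ≈ 222.0 - 90.945*I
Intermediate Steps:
B(h) = h/6
g = -1 (g = 3 - 4 = -1)
H = I*√870/12 (H = √((⅙)*(-1) - 24)/2 = √(-⅙ - 24)/2 = √(-145/6)/2 = (I*√870/6)/2 = I*√870/12 ≈ 2.458*I)
d(K, n) = -1 + n
-37*(H + d(1, Y(L))) = -37*(I*√870/12 + (-1 - 5)) = -37*(I*√870/12 - 6) = -37*(-6 + I*√870/12) = 222 - 37*I*√870/12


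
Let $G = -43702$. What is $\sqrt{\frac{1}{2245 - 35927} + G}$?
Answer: $\frac{i \sqrt{49578919306730}}{33682} \approx 209.05 i$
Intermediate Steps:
$\sqrt{\frac{1}{2245 - 35927} + G} = \sqrt{\frac{1}{2245 - 35927} - 43702} = \sqrt{\frac{1}{-33682} - 43702} = \sqrt{- \frac{1}{33682} - 43702} = \sqrt{- \frac{1471970765}{33682}} = \frac{i \sqrt{49578919306730}}{33682}$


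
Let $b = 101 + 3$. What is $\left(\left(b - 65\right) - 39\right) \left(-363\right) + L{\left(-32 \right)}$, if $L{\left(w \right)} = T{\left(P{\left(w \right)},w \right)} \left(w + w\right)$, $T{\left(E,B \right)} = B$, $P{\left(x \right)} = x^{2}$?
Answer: $2048$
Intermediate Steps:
$b = 104$
$L{\left(w \right)} = 2 w^{2}$ ($L{\left(w \right)} = w \left(w + w\right) = w 2 w = 2 w^{2}$)
$\left(\left(b - 65\right) - 39\right) \left(-363\right) + L{\left(-32 \right)} = \left(\left(104 - 65\right) - 39\right) \left(-363\right) + 2 \left(-32\right)^{2} = \left(\left(104 - 65\right) - 39\right) \left(-363\right) + 2 \cdot 1024 = \left(39 - 39\right) \left(-363\right) + 2048 = 0 \left(-363\right) + 2048 = 0 + 2048 = 2048$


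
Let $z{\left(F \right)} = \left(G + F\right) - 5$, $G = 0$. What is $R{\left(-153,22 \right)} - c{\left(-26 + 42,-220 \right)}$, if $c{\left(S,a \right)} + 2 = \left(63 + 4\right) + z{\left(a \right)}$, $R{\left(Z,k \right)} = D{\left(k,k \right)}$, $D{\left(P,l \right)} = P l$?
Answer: $644$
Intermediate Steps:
$R{\left(Z,k \right)} = k^{2}$ ($R{\left(Z,k \right)} = k k = k^{2}$)
$z{\left(F \right)} = -5 + F$ ($z{\left(F \right)} = \left(0 + F\right) - 5 = F - 5 = -5 + F$)
$c{\left(S,a \right)} = 60 + a$ ($c{\left(S,a \right)} = -2 + \left(\left(63 + 4\right) + \left(-5 + a\right)\right) = -2 + \left(67 + \left(-5 + a\right)\right) = -2 + \left(62 + a\right) = 60 + a$)
$R{\left(-153,22 \right)} - c{\left(-26 + 42,-220 \right)} = 22^{2} - \left(60 - 220\right) = 484 - -160 = 484 + 160 = 644$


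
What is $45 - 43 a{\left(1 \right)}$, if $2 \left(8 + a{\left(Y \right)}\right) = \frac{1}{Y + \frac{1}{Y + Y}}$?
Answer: $\frac{1124}{3} \approx 374.67$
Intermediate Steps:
$a{\left(Y \right)} = -8 + \frac{1}{2 \left(Y + \frac{1}{2 Y}\right)}$ ($a{\left(Y \right)} = -8 + \frac{1}{2 \left(Y + \frac{1}{Y + Y}\right)} = -8 + \frac{1}{2 \left(Y + \frac{1}{2 Y}\right)}$)
$45 - 43 a{\left(1 \right)} = 45 - 43 \frac{-8 + 1 - 16 \cdot 1^{2}}{1 + 2 \cdot 1^{2}} = 45 - 43 \frac{-8 + 1 - 16}{1 + 2 \cdot 1} = 45 - 43 \frac{-8 + 1 - 16}{1 + 2} = 45 - 43 \cdot \frac{1}{3} \left(-23\right) = 45 - - \frac{989}{3} = 45 + \frac{989}{3} = \frac{1124}{3}$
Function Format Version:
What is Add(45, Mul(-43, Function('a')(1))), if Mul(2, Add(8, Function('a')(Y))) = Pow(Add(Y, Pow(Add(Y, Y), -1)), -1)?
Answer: Rational(1124, 3) ≈ 374.67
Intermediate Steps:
Function('a')(Y) = Add(-8, Mul(Rational(1, 2), Pow(Add(Y, Mul(Rational(1, 2), Pow(Y, -1))), -1))) (Function('a')(Y) = Add(-8, Mul(Rational(1, 2), Pow(Add(Y, Pow(Add(Y, Y), -1)), -1))) = Add(-8, Mul(Rational(1, 2), Pow(Add(Y, Pow(Mul(2, Y), -1)), -1))) = Add(-8, Mul(Rational(1, 2), Pow(Add(Y, Mul(Rational(1, 2), Pow(Y, -1))), -1))))
Add(45, Mul(-43, Function('a')(1))) = Add(45, Mul(-43, Mul(Pow(Add(1, Mul(2, Pow(1, 2))), -1), Add(-8, 1, Mul(-16, Pow(1, 2)))))) = Add(45, Mul(-43, Mul(Pow(Add(1, Mul(2, 1)), -1), Add(-8, 1, Mul(-16, 1))))) = Add(45, Mul(-43, Mul(Pow(Add(1, 2), -1), Add(-8, 1, -16)))) = Add(45, Mul(-43, Mul(Pow(3, -1), -23))) = Add(45, Mul(-43, Mul(Rational(1, 3), -23))) = Add(45, Mul(-43, Rational(-23, 3))) = Add(45, Rational(989, 3)) = Rational(1124, 3)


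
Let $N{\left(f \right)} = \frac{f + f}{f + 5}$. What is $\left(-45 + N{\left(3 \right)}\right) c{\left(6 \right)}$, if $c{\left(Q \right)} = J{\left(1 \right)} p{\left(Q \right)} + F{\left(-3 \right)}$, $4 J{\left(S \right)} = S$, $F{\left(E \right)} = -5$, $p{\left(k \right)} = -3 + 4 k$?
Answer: $- \frac{177}{16} \approx -11.063$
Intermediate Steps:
$J{\left(S \right)} = \frac{S}{4}$
$c{\left(Q \right)} = - \frac{23}{4} + Q$ ($c{\left(Q \right)} = \frac{1}{4} \cdot 1 \left(-3 + 4 Q\right) - 5 = \frac{-3 + 4 Q}{4} - 5 = \left(- \frac{3}{4} + Q\right) - 5 = - \frac{23}{4} + Q$)
$N{\left(f \right)} = \frac{2 f}{5 + f}$
$\left(-45 + N{\left(3 \right)}\right) c{\left(6 \right)} = \left(-45 + 2 \cdot 3 \frac{1}{5 + 3}\right) \left(- \frac{23}{4} + 6\right) = \left(-45 + 2 \cdot 3 \cdot \frac{1}{8}\right) \frac{1}{4} = \left(-45 + \frac{3}{4}\right) \frac{1}{4} = \left(- \frac{177}{4}\right) \frac{1}{4} = - \frac{177}{16}$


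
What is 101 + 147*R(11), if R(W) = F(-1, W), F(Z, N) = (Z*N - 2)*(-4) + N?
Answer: 9362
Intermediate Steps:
F(Z, N) = 8 + N - 4*N*Z (F(Z, N) = (N*Z - 2)*(-4) + N = (-2 + N*Z)*(-4) + N = (8 - 4*N*Z) + N = 8 + N - 4*N*Z)
R(W) = 8 + 5*W (R(W) = 8 + W - 4*W*(-1) = 8 + W + 4*W = 8 + 5*W)
101 + 147*R(11) = 101 + 147*(8 + 5*11) = 101 + 147*(8 + 55) = 101 + 147*63 = 101 + 9261 = 9362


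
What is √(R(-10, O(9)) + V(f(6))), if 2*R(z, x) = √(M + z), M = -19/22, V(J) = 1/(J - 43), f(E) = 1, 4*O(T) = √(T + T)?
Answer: √(-5082 + 4851*I*√5258)/462 ≈ 0.90121 + 0.91433*I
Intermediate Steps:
O(T) = √2*√T/4 (O(T) = √(T + T)/4 = √(2*T)/4 = (√2*√T)/4 = √2*√T/4)
V(J) = 1/(-43 + J)
M = -19/22 (M = -19*1/22 = -19/22 ≈ -0.86364)
R(z, x) = √(-19/22 + z)/2
√(R(-10, O(9)) + V(f(6))) = √(√(-418 + 484*(-10))/44 + 1/(-43 + 1)) = √(√(-418 - 4840)/44 + 1/(-42)) = √(√(-5258)/44 - 1/42) = √((I*√5258)/44 - 1/42) = √(I*√5258/44 - 1/42) = √(-1/42 + I*√5258/44)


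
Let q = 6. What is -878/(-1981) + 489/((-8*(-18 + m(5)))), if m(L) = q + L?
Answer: 20773/2264 ≈ 9.1754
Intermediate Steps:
m(L) = 6 + L
-878/(-1981) + 489/((-8*(-18 + m(5)))) = -878/(-1981) + 489/((-8*(-18 + (6 + 5)))) = -878*(-1/1981) + 489/((-8*(-18 + 11))) = 878/1981 + 489/((-8*(-7))) = 878/1981 + 489/56 = 20773/2264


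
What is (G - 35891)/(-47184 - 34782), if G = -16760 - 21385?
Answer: 37018/40983 ≈ 0.90325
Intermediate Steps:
G = -38145
(G - 35891)/(-47184 - 34782) = (-38145 - 35891)/(-47184 - 34782) = -74036/(-81966) = -74036*(-1/81966) = 37018/40983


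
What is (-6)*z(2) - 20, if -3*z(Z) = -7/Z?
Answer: -27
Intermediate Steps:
z(Z) = 7/(3*Z) (z(Z) = -(-7)/(3*Z) = 7/(3*Z))
(-6)*z(2) - 20 = (-6)*((7/3)/2) - 20 = (-1*6)*((7/3)*(½)) - 20 = -6*7/6 - 20 = -7 - 20 = -27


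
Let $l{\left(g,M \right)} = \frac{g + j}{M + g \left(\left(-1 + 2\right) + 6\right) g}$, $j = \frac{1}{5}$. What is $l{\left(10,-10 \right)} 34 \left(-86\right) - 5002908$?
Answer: $- \frac{2876696954}{575} \approx -5.003 \cdot 10^{6}$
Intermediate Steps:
$j = \frac{1}{5} \approx 0.2$
$l{\left(g,M \right)} = \frac{\frac{1}{5} + g}{M + 7 g^{2}}$ ($l{\left(g,M \right)} = \frac{g + \frac{1}{5}}{M + g \left(\left(-1 + 2\right) + 6\right) g} = \frac{\frac{1}{5} + g}{M + g \left(1 + 6\right) g} = \frac{\frac{1}{5} + g}{M + g 7 g} = \frac{\frac{1}{5} + g}{M + 7 g g} = \frac{\frac{1}{5} + g}{M + 7 g^{2}}$)
$l{\left(10,-10 \right)} 34 \left(-86\right) - 5002908 = \frac{\frac{1}{5} + 10}{-10 + 7 \cdot 10^{2}} \cdot 34 \left(-86\right) - 5002908 = \frac{1}{-10 + 7 \cdot 100} \cdot \frac{51}{5} \cdot 34 \left(-86\right) - 5002908 = \frac{1}{-10 + 700} \cdot \frac{51}{5} \cdot 34 \left(-86\right) - 5002908 = \frac{1}{690} \cdot \frac{51}{5} \cdot 34 \left(-86\right) - 5002908 = \frac{17}{1150} \cdot 34 \left(-86\right) - 5002908 = \frac{289}{575} \left(-86\right) - 5002908 = - \frac{24854}{575} - 5002908 = - \frac{2876696954}{575}$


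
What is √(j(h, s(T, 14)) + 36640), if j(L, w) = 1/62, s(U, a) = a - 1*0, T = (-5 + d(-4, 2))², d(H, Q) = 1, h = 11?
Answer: 3*√15649358/62 ≈ 191.42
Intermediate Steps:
T = 16 (T = (-5 + 1)² = (-4)² = 16)
s(U, a) = a (s(U, a) = a + 0 = a)
j(L, w) = 1/62
√(j(h, s(T, 14)) + 36640) = √(1/62 + 36640) = √(2271681/62) = 3*√15649358/62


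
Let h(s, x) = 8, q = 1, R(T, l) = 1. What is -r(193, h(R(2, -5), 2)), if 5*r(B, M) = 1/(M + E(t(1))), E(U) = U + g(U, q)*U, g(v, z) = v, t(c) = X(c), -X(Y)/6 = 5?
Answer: -1/4390 ≈ -0.00022779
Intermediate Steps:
X(Y) = -30 (X(Y) = -6*5 = -30)
t(c) = -30
E(U) = U + U**2 (E(U) = U + U*U = U + U**2)
r(B, M) = 1/(5*(870 + M)) (r(B, M) = 1/(5*(M - 30*(1 - 30))) = 1/(5*(M - 30*(-29))) = 1/(5*(M + 870)) = 1/(5*(870 + M)))
-r(193, h(R(2, -5), 2)) = -1/(5*(870 + 8)) = -1/(5*878) = -1*1/4390 = -1/4390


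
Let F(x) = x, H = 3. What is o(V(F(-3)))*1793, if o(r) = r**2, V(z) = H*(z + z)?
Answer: 580932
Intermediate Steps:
V(z) = 6*z (V(z) = 3*(z + z) = 3*(2*z) = 6*z)
o(V(F(-3)))*1793 = (6*(-3))**2*1793 = (-18)**2*1793 = 324*1793 = 580932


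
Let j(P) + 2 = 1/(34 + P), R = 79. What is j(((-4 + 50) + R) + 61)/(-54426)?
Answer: 439/11973720 ≈ 3.6664e-5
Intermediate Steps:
j(P) = -2 + 1/(34 + P)
j(((-4 + 50) + R) + 61)/(-54426) = ((-67 - 2*(((-4 + 50) + 79) + 61))/(34 + (((-4 + 50) + 79) + 61)))/(-54426) = ((-67 - 2*((46 + 79) + 61))/(34 + ((46 + 79) + 61)))*(-1/54426) = ((-67 - 2*(125 + 61))/(34 + (125 + 61)))*(-1/54426) = ((-67 - 2*186)/(34 + 186))*(-1/54426) = ((-67 - 372)/220)*(-1/54426) = ((1/220)*(-439))*(-1/54426) = -439/220*(-1/54426) = 439/11973720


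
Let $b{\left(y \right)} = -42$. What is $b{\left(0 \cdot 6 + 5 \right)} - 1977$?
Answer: $-2019$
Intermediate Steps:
$b{\left(0 \cdot 6 + 5 \right)} - 1977 = -42 - 1977 = -2019$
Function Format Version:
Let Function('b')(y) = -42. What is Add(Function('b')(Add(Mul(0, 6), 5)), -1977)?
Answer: -2019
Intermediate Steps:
Add(Function('b')(Add(Mul(0, 6), 5)), -1977) = Add(-42, -1977) = -2019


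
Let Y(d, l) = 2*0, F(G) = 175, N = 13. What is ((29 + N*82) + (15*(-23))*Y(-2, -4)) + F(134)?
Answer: 1270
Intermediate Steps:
Y(d, l) = 0
((29 + N*82) + (15*(-23))*Y(-2, -4)) + F(134) = ((29 + 13*82) + (15*(-23))*0) + 175 = ((29 + 1066) - 345*0) + 175 = (1095 + 0) + 175 = 1095 + 175 = 1270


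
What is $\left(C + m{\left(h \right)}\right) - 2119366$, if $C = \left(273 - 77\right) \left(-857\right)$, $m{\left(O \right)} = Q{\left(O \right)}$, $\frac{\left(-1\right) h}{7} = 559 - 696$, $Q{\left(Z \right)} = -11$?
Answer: $-2287349$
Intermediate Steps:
$h = 959$ ($h = - 7 \left(559 - 696\right) = \left(-7\right) \left(-137\right) = 959$)
$m{\left(O \right)} = -11$
$C = -167972$ ($C = 196 \left(-857\right) = -167972$)
$\left(C + m{\left(h \right)}\right) - 2119366 = \left(-167972 - 11\right) - 2119366 = -167983 - 2119366 = -2287349$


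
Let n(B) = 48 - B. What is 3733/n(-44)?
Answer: 3733/92 ≈ 40.576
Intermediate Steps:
3733/n(-44) = 3733/(48 - 1*(-44)) = 3733/(48 + 44) = 3733/92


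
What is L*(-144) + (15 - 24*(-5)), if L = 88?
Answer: -12537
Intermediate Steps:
L*(-144) + (15 - 24*(-5)) = 88*(-144) + (15 - 24*(-5)) = -12672 + (15 - 1*(-120)) = -12672 + (15 + 120) = -12672 + 135 = -12537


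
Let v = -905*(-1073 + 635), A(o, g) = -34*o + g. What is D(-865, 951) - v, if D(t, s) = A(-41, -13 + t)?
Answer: -395874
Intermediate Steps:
A(o, g) = g - 34*o
D(t, s) = 1381 + t (D(t, s) = (-13 + t) - 34*(-41) = (-13 + t) + 1394 = 1381 + t)
v = 396390 (v = -905*(-438) = 396390)
D(-865, 951) - v = (1381 - 865) - 1*396390 = 516 - 396390 = -395874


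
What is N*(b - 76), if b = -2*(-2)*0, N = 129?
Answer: -9804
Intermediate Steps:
b = 0 (b = 4*0 = 0)
N*(b - 76) = 129*(0 - 76) = 129*(-76) = -9804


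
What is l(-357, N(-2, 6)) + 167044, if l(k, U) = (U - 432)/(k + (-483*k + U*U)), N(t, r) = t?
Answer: 14372298499/86039 ≈ 1.6704e+5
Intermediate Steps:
l(k, U) = (-432 + U)/(U**2 - 482*k) (l(k, U) = (-432 + U)/(k + (-483*k + U**2)) = (-432 + U)/(k + (U**2 - 483*k)) = (-432 + U)/(U**2 - 482*k))
l(-357, N(-2, 6)) + 167044 = (-432 - 2)/((-2)**2 - 482*(-357)) + 167044 = -434/(4 + 172074) + 167044 = -434/172078 + 167044 = (1/172078)*(-434) + 167044 = -217/86039 + 167044 = 14372298499/86039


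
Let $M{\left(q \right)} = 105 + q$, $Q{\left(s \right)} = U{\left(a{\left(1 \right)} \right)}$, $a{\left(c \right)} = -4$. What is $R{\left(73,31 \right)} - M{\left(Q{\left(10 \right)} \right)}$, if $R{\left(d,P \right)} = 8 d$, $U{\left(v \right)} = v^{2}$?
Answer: $463$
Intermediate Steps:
$Q{\left(s \right)} = 16$ ($Q{\left(s \right)} = \left(-4\right)^{2} = 16$)
$R{\left(73,31 \right)} - M{\left(Q{\left(10 \right)} \right)} = 8 \cdot 73 - \left(105 + 16\right) = 584 - 121 = 463$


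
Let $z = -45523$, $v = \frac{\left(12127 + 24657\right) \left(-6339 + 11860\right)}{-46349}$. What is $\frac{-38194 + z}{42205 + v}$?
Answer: $- \frac{3880199233}{1753075081} \approx -2.2134$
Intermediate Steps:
$v = - \frac{203084464}{46349}$ ($v = 36784 \cdot 5521 \left(- \frac{1}{46349}\right) = 203084464 \left(- \frac{1}{46349}\right) = - \frac{203084464}{46349} \approx -4381.6$)
$\frac{-38194 + z}{42205 + v} = \frac{-38194 - 45523}{42205 - \frac{203084464}{46349}} = - \frac{83717}{\frac{1753075081}{46349}} = \left(-83717\right) \frac{46349}{1753075081} = - \frac{3880199233}{1753075081}$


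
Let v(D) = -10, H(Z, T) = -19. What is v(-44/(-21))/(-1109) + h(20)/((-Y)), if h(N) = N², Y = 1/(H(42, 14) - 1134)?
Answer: 511470810/1109 ≈ 4.6120e+5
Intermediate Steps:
Y = -1/1153 (Y = 1/(-19 - 1134) = 1/(-1153) = -1/1153 ≈ -0.00086730)
v(-44/(-21))/(-1109) + h(20)/((-Y)) = -10/(-1109) + 20²/((-1*(-1/1153))) = -10*(-1/1109) + 400/(1/1153) = 10/1109 + 400*1153 = 10/1109 + 461200 = 511470810/1109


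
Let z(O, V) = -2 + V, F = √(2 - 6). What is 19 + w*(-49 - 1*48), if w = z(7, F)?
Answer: 213 - 194*I ≈ 213.0 - 194.0*I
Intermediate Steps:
F = 2*I (F = √(-4) = 2*I ≈ 2.0*I)
w = -2 + 2*I ≈ -2.0 + 2.0*I
19 + w*(-49 - 1*48) = 19 + (-2 + 2*I)*(-49 - 1*48) = 19 + (-2 + 2*I)*(-49 - 48) = 19 + (-2 + 2*I)*(-97) = 19 + (194 - 194*I) = 213 - 194*I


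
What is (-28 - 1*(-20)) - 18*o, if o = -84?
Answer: 1504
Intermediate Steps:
(-28 - 1*(-20)) - 18*o = (-28 - 1*(-20)) - 18*(-84) = (-28 + 20) + 1512 = -8 + 1512 = 1504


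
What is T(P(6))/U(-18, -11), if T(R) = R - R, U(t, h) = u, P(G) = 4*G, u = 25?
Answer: 0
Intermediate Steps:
U(t, h) = 25
T(R) = 0
T(P(6))/U(-18, -11) = 0/25 = 0*(1/25) = 0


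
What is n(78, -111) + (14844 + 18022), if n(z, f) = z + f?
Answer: 32833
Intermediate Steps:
n(z, f) = f + z
n(78, -111) + (14844 + 18022) = (-111 + 78) + (14844 + 18022) = -33 + 32866 = 32833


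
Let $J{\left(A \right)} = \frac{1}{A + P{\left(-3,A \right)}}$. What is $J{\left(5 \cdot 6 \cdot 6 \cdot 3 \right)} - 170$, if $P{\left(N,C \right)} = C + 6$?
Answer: $- \frac{184619}{1086} \approx -170.0$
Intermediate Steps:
$P{\left(N,C \right)} = 6 + C$
$J{\left(A \right)} = \frac{1}{6 + 2 A}$ ($J{\left(A \right)} = \frac{1}{A + \left(6 + A\right)} = \frac{1}{6 + 2 A}$)
$J{\left(5 \cdot 6 \cdot 6 \cdot 3 \right)} - 170 = \frac{1}{2 \left(3 + 5 \cdot 6 \cdot 6 \cdot 3\right)} - 170 = \frac{1}{2 \left(3 + 5 \cdot 36 \cdot 3\right)} - 170 = \frac{1}{2 \left(3 + 180 \cdot 3\right)} - 170 = \frac{1}{2 \left(3 + 540\right)} - 170 = \frac{1}{2 \cdot 543} - 170 = \frac{1}{2} \cdot \frac{1}{543} - 170 = \frac{1}{1086} - 170 = - \frac{184619}{1086}$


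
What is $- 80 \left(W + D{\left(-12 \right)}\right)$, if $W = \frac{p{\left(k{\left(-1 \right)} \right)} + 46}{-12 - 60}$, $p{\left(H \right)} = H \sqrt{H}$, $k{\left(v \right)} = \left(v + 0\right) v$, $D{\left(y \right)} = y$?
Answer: $\frac{9110}{9} \approx 1012.2$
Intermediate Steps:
$k{\left(v \right)} = v^{2}$ ($k{\left(v \right)} = v v = v^{2}$)
$p{\left(H \right)} = H^{\frac{3}{2}}$
$W = - \frac{47}{72}$ ($W = \frac{\left(\left(-1\right)^{2}\right)^{\frac{3}{2}} + 46}{-12 - 60} = \frac{1^{\frac{3}{2}} + 46}{-72} = \left(1 + 46\right) \left(- \frac{1}{72}\right) = 47 \left(- \frac{1}{72}\right) = - \frac{47}{72} \approx -0.65278$)
$- 80 \left(W + D{\left(-12 \right)}\right) = - 80 \left(- \frac{47}{72} - 12\right) = \left(-80\right) \left(- \frac{911}{72}\right) = \frac{9110}{9}$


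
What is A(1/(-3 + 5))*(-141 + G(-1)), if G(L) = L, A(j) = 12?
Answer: -1704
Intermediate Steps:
A(1/(-3 + 5))*(-141 + G(-1)) = 12*(-141 - 1) = 12*(-142) = -1704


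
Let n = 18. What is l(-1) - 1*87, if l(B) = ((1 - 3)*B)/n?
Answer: -782/9 ≈ -86.889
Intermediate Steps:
l(B) = -B/9 (l(B) = ((1 - 3)*B)/18 = -2*B*(1/18) = -B/9)
l(-1) - 1*87 = -⅑*(-1) - 1*87 = ⅑ - 87 = -782/9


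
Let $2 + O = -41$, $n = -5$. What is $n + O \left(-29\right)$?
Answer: $1242$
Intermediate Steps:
$O = -43$ ($O = -2 - 41 = -43$)
$n + O \left(-29\right) = -5 - -1247 = -5 + 1247 = 1242$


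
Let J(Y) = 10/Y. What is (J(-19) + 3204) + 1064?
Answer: 81082/19 ≈ 4267.5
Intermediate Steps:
(J(-19) + 3204) + 1064 = (10/(-19) + 3204) + 1064 = (10*(-1/19) + 3204) + 1064 = (-10/19 + 3204) + 1064 = 60866/19 + 1064 = 81082/19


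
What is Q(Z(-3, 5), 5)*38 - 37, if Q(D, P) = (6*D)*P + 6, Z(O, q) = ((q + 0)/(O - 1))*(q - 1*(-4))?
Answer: -12634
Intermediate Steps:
Z(O, q) = q*(4 + q)/(-1 + O) (Z(O, q) = (q/(-1 + O))*(q + 4) = (q/(-1 + O))*(4 + q) = q*(4 + q)/(-1 + O))
Q(D, P) = 6 + 6*D*P (Q(D, P) = 6*D*P + 6 = 6 + 6*D*P)
Q(Z(-3, 5), 5)*38 - 37 = (6 + 6*(5*(4 + 5)/(-1 - 3))*5)*38 - 37 = (6 + 6*(5*9/(-4))*5)*38 - 37 = (6 + 6*(5*(-¼)*9)*5)*38 - 37 = (6 + 6*(-45/4)*5)*38 - 37 = (6 - 675/2)*38 - 37 = -663/2*38 - 37 = -12597 - 37 = -12634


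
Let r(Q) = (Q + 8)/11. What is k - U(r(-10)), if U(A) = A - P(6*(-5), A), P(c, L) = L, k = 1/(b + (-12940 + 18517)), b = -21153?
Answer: -1/15576 ≈ -6.4201e-5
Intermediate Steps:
k = -1/15576 (k = 1/(-21153 + (-12940 + 18517)) = 1/(-21153 + 5577) = 1/(-15576) = -1/15576 ≈ -6.4201e-5)
r(Q) = 8/11 + Q/11 (r(Q) = (8 + Q)*(1/11) = 8/11 + Q/11)
U(A) = 0 (U(A) = A - A = 0)
k - U(r(-10)) = -1/15576 - 1*0 = -1/15576 + 0 = -1/15576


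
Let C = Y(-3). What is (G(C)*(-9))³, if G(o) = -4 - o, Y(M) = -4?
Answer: 0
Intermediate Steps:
C = -4
(G(C)*(-9))³ = ((-4 - 1*(-4))*(-9))³ = ((-4 + 4)*(-9))³ = (0*(-9))³ = 0³ = 0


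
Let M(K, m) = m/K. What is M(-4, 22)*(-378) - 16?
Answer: 2063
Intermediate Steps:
M(-4, 22)*(-378) - 16 = (22/(-4))*(-378) - 16 = (22*(-¼))*(-378) - 16 = -11/2*(-378) - 16 = 2079 - 16 = 2063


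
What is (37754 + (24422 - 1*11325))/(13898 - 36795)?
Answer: -50851/22897 ≈ -2.2209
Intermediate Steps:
(37754 + (24422 - 1*11325))/(13898 - 36795) = (37754 + (24422 - 11325))/(-22897) = (37754 + 13097)*(-1/22897) = 50851*(-1/22897) = -50851/22897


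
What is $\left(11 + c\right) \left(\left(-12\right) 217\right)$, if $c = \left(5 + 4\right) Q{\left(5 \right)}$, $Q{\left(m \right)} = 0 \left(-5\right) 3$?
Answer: $-28644$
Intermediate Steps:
$Q{\left(m \right)} = 0$ ($Q{\left(m \right)} = 0 \cdot 3 = 0$)
$c = 0$ ($c = \left(5 + 4\right) 0 = 9 \cdot 0 = 0$)
$\left(11 + c\right) \left(\left(-12\right) 217\right) = \left(11 + 0\right) \left(\left(-12\right) 217\right) = 11 \left(-2604\right) = -28644$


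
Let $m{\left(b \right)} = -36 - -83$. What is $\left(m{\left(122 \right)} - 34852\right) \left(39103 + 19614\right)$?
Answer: $-2043645185$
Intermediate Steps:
$m{\left(b \right)} = 47$ ($m{\left(b \right)} = -36 + 83 = 47$)
$\left(m{\left(122 \right)} - 34852\right) \left(39103 + 19614\right) = \left(47 - 34852\right) \left(39103 + 19614\right) = \left(-34805\right) 58717 = -2043645185$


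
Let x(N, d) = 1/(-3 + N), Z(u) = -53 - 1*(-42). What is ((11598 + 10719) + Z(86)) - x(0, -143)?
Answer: 66919/3 ≈ 22306.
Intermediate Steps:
Z(u) = -11 (Z(u) = -53 + 42 = -11)
((11598 + 10719) + Z(86)) - x(0, -143) = ((11598 + 10719) - 11) - 1/(-3 + 0) = (22317 - 11) - 1/(-3) = 22306 - 1*(-1/3) = 22306 + 1/3 = 66919/3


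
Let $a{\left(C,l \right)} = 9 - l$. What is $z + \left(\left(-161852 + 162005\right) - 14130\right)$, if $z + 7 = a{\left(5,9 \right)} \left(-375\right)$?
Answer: $-13984$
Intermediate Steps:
$z = -7$ ($z = -7 + \left(9 - 9\right) \left(-375\right) = -7 + 0 \left(-375\right) = -7 + 0 = -7$)
$z + \left(\left(-161852 + 162005\right) - 14130\right) = -7 + \left(\left(-161852 + 162005\right) - 14130\right) = -7 + \left(153 - 14130\right) = -7 - 13977 = -13984$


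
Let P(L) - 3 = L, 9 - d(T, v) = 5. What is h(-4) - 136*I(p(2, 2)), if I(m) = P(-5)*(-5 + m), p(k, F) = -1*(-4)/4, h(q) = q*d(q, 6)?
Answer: -1104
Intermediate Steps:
d(T, v) = 4 (d(T, v) = 9 - 1*5 = 9 - 5 = 4)
P(L) = 3 + L
h(q) = 4*q (h(q) = q*4 = 4*q)
p(k, F) = 1 (p(k, F) = 4*(¼) = 1)
I(m) = 10 - 2*m (I(m) = (3 - 5)*(-5 + m) = -2*(-5 + m) = 10 - 2*m)
h(-4) - 136*I(p(2, 2)) = 4*(-4) - 136*(10 - 2*1) = -16 - 136*(10 - 2) = -16 - 136*8 = -16 - 1088 = -1104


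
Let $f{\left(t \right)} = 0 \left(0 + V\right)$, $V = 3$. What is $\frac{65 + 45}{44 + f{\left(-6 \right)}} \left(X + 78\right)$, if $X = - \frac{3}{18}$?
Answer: $\frac{2335}{12} \approx 194.58$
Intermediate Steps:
$f{\left(t \right)} = 0$ ($f{\left(t \right)} = 0 \left(0 + 3\right) = 0 \cdot 3 = 0$)
$X = - \frac{1}{6}$ ($X = \left(-3\right) \frac{1}{18} = - \frac{1}{6} \approx -0.16667$)
$\frac{65 + 45}{44 + f{\left(-6 \right)}} \left(X + 78\right) = \frac{65 + 45}{44 + 0} \left(- \frac{1}{6} + 78\right) = \frac{110}{44} \cdot \frac{467}{6} = 110 \cdot \frac{1}{44} \cdot \frac{467}{6} = \frac{5}{2} \cdot \frac{467}{6} = \frac{2335}{12}$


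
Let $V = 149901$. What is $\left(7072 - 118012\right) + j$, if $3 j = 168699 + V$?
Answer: $-4740$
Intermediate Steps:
$j = 106200$ ($j = \frac{168699 + 149901}{3} = \frac{1}{3} \cdot 318600 = 106200$)
$\left(7072 - 118012\right) + j = \left(7072 - 118012\right) + 106200 = -110940 + 106200 = -4740$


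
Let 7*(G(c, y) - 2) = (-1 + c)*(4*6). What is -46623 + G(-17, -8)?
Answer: -326779/7 ≈ -46683.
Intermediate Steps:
G(c, y) = -10/7 + 24*c/7 (G(c, y) = 2 + ((-1 + c)*(4*6))/7 = 2 + ((-1 + c)*24)/7 = 2 + (-24 + 24*c)/7 = 2 + (-24/7 + 24*c/7) = -10/7 + 24*c/7)
-46623 + G(-17, -8) = -46623 + (-10/7 + (24/7)*(-17)) = -46623 + (-10/7 - 408/7) = -46623 - 418/7 = -326779/7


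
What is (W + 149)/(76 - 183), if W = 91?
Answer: -240/107 ≈ -2.2430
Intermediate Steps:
(W + 149)/(76 - 183) = (91 + 149)/(76 - 183) = 240/(-107) = 240*(-1/107) = -240/107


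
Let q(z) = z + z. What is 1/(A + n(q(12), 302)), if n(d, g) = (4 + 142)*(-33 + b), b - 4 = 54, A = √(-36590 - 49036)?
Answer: 1825/6704063 - 3*I*√9514/13408126 ≈ 0.00027222 - 2.1824e-5*I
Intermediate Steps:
A = 3*I*√9514 (A = √(-85626) = 3*I*√9514 ≈ 292.62*I)
b = 58 (b = 4 + 54 = 58)
q(z) = 2*z
n(d, g) = 3650 (n(d, g) = (4 + 142)*(-33 + 58) = 146*25 = 3650)
1/(A + n(q(12), 302)) = 1/(3*I*√9514 + 3650) = 1/(3650 + 3*I*√9514)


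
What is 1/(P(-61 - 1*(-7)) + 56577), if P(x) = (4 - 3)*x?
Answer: 1/56523 ≈ 1.7692e-5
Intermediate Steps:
P(x) = x (P(x) = 1*x = x)
1/(P(-61 - 1*(-7)) + 56577) = 1/((-61 - 1*(-7)) + 56577) = 1/((-61 + 7) + 56577) = 1/(-54 + 56577) = 1/56523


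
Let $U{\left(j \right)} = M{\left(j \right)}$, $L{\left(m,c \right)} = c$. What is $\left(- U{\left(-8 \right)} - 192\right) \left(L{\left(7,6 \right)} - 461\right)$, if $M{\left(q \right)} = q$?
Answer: $83720$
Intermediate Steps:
$U{\left(j \right)} = j$
$\left(- U{\left(-8 \right)} - 192\right) \left(L{\left(7,6 \right)} - 461\right) = \left(\left(-1\right) \left(-8\right) - 192\right) \left(6 - 461\right) = \left(8 - 192\right) \left(-455\right) = \left(-184\right) \left(-455\right) = 83720$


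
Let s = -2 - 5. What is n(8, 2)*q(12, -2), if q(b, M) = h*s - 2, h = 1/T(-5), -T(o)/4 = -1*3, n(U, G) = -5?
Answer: 155/12 ≈ 12.917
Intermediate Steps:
T(o) = 12 (T(o) = -(-4)*3 = -4*(-3) = 12)
s = -7
h = 1/12 ≈ 0.083333
q(b, M) = -31/12 (q(b, M) = (1/12)*(-7) - 2 = -7/12 - 2 = -31/12)
n(8, 2)*q(12, -2) = -5*(-31/12) = 155/12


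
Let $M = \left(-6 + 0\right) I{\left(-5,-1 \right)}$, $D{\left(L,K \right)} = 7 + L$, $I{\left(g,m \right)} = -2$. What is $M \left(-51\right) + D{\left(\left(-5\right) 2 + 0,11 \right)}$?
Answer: $-615$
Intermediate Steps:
$M = 12$ ($M = \left(-6 + 0\right) \left(-2\right) = \left(-6\right) \left(-2\right) = 12$)
$M \left(-51\right) + D{\left(\left(-5\right) 2 + 0,11 \right)} = 12 \left(-51\right) + \left(7 + \left(\left(-5\right) 2 + 0\right)\right) = -612 + \left(7 + \left(-10 + 0\right)\right) = -612 + \left(7 - 10\right) = -612 - 3 = -615$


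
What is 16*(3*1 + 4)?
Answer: 112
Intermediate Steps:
16*(3*1 + 4) = 16*(3 + 4) = 16*7 = 112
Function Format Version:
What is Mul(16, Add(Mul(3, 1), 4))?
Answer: 112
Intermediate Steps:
Mul(16, Add(Mul(3, 1), 4)) = Mul(16, Add(3, 4)) = Mul(16, 7) = 112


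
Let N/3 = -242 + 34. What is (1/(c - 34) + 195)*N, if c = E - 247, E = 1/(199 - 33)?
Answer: -5675660016/46645 ≈ -1.2168e+5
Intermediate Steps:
E = 1/166 ≈ 0.0060241
N = -624 (N = 3*(-242 + 34) = 3*(-208) = -624)
c = -41001/166 (c = 1/166 - 247 = -41001/166 ≈ -246.99)
(1/(c - 34) + 195)*N = (1/(-41001/166 - 34) + 195)*(-624) = (1/(-46645/166) + 195)*(-624) = (-166/46645 + 195)*(-624) = (9095609/46645)*(-624) = -5675660016/46645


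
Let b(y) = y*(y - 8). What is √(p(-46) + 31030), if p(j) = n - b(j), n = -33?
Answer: √28513 ≈ 168.86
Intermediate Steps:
b(y) = y*(-8 + y)
p(j) = -33 - j*(-8 + j)
√(p(-46) + 31030) = √((-33 - 1*(-46)*(-8 - 46)) + 31030) = √((-33 - 1*(-46)*(-54)) + 31030) = √((-33 - 2484) + 31030) = √(-2517 + 31030) = √28513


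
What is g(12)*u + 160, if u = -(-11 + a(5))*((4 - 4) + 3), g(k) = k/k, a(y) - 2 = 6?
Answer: 169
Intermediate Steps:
a(y) = 8 (a(y) = 2 + 6 = 8)
g(k) = 1
u = 9 (u = -(-11 + 8)*((4 - 4) + 3) = -(-3)*(0 + 3) = -(-3)*3 = -1*(-9) = 9)
g(12)*u + 160 = 1*9 + 160 = 9 + 160 = 169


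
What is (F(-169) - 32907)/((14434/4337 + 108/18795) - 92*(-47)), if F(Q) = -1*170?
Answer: -28991782435/3792880902 ≈ -7.6437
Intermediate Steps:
F(Q) = -170
(F(-169) - 32907)/((14434/4337 + 108/18795) - 92*(-47)) = (-170 - 32907)/((14434/4337 + 108/18795) - 92*(-47)) = -33077/((14434*(1/4337) + 108*(1/18795)) + 4324) = -33077/((14434/4337 + 36/6265) + 4324) = -33077/(90585142/27171305 + 4324) = -33077/117579307962/27171305 = -33077*27171305/117579307962 = -28991782435/3792880902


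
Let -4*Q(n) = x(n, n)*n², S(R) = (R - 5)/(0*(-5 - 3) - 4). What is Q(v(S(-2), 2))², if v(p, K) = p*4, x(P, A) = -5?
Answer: 60025/16 ≈ 3751.6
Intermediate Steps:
S(R) = 5/4 - R/4 (S(R) = (-5 + R)/(0*(-8) - 4) = (-5 + R)/(0 - 4) = (-5 + R)/(-4) = (-5 + R)*(-¼) = 5/4 - R/4)
v(p, K) = 4*p
Q(n) = 5*n²/4 (Q(n) = -(-5)*n²/4 = 5*n²/4)
Q(v(S(-2), 2))² = (5*(4*(5/4 - ¼*(-2)))²/4)² = (5*(4*(5/4 + ½))²/4)² = (5*(4*(7/4))²/4)² = ((5/4)*7²)² = ((5/4)*49)² = (245/4)² = 60025/16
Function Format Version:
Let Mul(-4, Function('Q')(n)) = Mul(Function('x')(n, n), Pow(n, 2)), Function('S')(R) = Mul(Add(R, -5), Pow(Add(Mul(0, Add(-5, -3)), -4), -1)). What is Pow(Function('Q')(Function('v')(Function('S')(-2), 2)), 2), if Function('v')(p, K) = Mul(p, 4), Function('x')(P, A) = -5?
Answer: Rational(60025, 16) ≈ 3751.6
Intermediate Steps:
Function('S')(R) = Add(Rational(5, 4), Mul(Rational(-1, 4), R)) (Function('S')(R) = Mul(Add(-5, R), Pow(Add(Mul(0, -8), -4), -1)) = Mul(Add(-5, R), Pow(Add(0, -4), -1)) = Mul(Add(-5, R), Pow(-4, -1)) = Mul(Add(-5, R), Rational(-1, 4)) = Add(Rational(5, 4), Mul(Rational(-1, 4), R)))
Function('v')(p, K) = Mul(4, p)
Function('Q')(n) = Mul(Rational(5, 4), Pow(n, 2)) (Function('Q')(n) = Mul(Rational(-1, 4), Mul(-5, Pow(n, 2))) = Mul(Rational(5, 4), Pow(n, 2)))
Pow(Function('Q')(Function('v')(Function('S')(-2), 2)), 2) = Pow(Mul(Rational(5, 4), Pow(Mul(4, Add(Rational(5, 4), Mul(Rational(-1, 4), -2))), 2)), 2) = Pow(Mul(Rational(5, 4), Pow(Mul(4, Add(Rational(5, 4), Rational(1, 2))), 2)), 2) = Pow(Mul(Rational(5, 4), Pow(Mul(4, Rational(7, 4)), 2)), 2) = Pow(Mul(Rational(5, 4), Pow(7, 2)), 2) = Pow(Mul(Rational(5, 4), 49), 2) = Pow(Rational(245, 4), 2) = Rational(60025, 16)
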